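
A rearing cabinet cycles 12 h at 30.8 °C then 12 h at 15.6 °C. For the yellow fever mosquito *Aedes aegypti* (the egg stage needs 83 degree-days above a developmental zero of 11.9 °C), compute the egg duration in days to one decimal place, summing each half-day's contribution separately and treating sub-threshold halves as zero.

7.3 days

Day half: max(0, 30.8 − 11.9) × 0.5 = 18.9 × 0.5 = 9.45 DD.
Night half: max(0, 15.6 − 11.9) × 0.5 = 3.7 × 0.5 = 1.85 DD.
Per 24 h: 11.30 DD/day.
Duration = 83 / 11.30 = 7.345 ≈ 7.3 days.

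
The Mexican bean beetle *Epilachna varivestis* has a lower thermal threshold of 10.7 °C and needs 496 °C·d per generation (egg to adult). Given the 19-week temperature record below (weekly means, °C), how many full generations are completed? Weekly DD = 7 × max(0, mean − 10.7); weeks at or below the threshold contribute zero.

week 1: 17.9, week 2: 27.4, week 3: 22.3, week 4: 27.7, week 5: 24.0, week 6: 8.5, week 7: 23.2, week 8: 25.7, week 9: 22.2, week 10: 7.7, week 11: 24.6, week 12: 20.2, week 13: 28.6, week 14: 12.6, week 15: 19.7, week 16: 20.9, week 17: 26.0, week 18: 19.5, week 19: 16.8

2 generations

Weekly DD (7 × max(0, T̄ − 10.7)): 50.4, 116.9, 81.2, 119.0, 93.1, 0.0, 87.5, 105.0, 80.5, 0.0, 97.3, 66.5, 125.3, 13.3, 63.0, 71.4, 107.1, 61.6, 42.7.
Season total = 1381.8 DD.
Complete generations = ⌊1381.8 / 496⌋ = 2.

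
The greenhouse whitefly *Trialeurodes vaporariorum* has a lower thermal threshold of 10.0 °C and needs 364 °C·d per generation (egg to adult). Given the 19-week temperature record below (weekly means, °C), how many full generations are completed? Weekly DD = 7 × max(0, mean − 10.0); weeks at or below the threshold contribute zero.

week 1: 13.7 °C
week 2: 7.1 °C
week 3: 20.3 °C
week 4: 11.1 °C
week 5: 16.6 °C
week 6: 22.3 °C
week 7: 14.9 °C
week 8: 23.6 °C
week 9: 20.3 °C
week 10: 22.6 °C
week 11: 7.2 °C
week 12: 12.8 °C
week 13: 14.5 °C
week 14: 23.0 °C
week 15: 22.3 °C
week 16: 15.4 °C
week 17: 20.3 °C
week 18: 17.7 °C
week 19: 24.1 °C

Weekly DD (7 × max(0, T̄ − 10.0)): 25.9, 0.0, 72.1, 7.7, 46.2, 86.1, 34.3, 95.2, 72.1, 88.2, 0.0, 19.6, 31.5, 91.0, 86.1, 37.8, 72.1, 53.9, 98.7.
Season total = 1018.5 DD.
Complete generations = ⌊1018.5 / 364⌋ = 2.

2 generations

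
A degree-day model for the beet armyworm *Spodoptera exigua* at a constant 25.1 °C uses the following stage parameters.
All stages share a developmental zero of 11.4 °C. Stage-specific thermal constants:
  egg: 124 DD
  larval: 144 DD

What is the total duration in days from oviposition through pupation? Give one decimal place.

19.6 days

Daily accumulation at 25.1 °C = 25.1 − 11.4 = 13.7 DD/day.
Total K = 124 + 144 = 268 DD.
Total duration = 268 / 13.7 = 19.562 ≈ 19.6 days.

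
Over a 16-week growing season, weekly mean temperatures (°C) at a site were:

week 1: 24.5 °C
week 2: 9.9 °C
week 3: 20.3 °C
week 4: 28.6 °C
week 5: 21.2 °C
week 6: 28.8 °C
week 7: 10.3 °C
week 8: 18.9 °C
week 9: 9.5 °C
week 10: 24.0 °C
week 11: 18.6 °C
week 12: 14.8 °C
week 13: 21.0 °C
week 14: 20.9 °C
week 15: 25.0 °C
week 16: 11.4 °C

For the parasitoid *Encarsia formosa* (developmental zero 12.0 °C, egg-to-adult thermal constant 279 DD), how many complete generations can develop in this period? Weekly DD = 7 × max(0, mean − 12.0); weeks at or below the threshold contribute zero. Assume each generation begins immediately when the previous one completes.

3 generations

Weekly DD (7 × max(0, T̄ − 12.0)): 87.5, 0.0, 58.1, 116.2, 64.4, 117.6, 0.0, 48.3, 0.0, 84.0, 46.2, 19.6, 63.0, 62.3, 91.0, 0.0.
Season total = 858.2 DD.
Complete generations = ⌊858.2 / 279⌋ = 3.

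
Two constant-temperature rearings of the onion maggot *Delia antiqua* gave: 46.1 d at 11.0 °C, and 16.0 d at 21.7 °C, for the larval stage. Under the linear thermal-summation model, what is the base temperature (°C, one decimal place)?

Under the model K = D·(T − T_b), so D₁·(T₁ − T_b) = D₂·(T₂ − T_b).
46.1·(11.0 − T_b) = 16.0·(21.7 − T_b)
T_b = (46.1·11.0 − 16.0·21.7) / (46.1 − 16.0) = 159.90 / 30.1 = 5.312 °C ≈ 5.3 °C.

5.3 °C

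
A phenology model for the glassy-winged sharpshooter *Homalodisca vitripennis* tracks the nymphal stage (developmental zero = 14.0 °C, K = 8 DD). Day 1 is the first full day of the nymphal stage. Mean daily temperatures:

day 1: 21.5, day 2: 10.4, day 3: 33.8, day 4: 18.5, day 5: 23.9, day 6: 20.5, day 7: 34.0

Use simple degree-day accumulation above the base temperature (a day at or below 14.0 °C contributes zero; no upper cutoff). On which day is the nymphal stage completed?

day 3

Daily DD above 14.0 °C: 7.5, 0.0, 19.8, 4.5, 9.9, 6.5, 20.0.
Cumulative: 7.5, 7.5, 27.3, 31.8, 41.7, 48.2, 68.2.
The total first reaches 8 DD on day 3.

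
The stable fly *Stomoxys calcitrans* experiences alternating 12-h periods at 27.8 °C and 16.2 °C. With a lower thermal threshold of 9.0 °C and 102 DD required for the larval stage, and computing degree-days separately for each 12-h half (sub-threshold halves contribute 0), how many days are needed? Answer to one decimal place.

7.8 days

Day half: max(0, 27.8 − 9.0) × 0.5 = 18.8 × 0.5 = 9.40 DD.
Night half: max(0, 16.2 − 9.0) × 0.5 = 7.2 × 0.5 = 3.60 DD.
Per 24 h: 13.00 DD/day.
Duration = 102 / 13.00 = 7.846 ≈ 7.8 days.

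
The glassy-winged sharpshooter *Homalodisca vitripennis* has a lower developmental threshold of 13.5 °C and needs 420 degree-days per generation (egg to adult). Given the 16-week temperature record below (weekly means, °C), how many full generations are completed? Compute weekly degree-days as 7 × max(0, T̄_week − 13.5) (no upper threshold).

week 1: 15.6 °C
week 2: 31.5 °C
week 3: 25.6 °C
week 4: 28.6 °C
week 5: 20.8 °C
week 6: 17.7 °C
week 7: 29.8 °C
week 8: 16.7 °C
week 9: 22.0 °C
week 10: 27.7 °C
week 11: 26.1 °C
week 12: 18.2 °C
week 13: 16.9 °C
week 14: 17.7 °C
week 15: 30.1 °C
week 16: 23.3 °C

2 generations

Weekly DD (7 × max(0, T̄ − 13.5)): 14.7, 126.0, 84.7, 105.7, 51.1, 29.4, 114.1, 22.4, 59.5, 99.4, 88.2, 32.9, 23.8, 29.4, 116.2, 68.6.
Season total = 1066.1 DD.
Complete generations = ⌊1066.1 / 420⌋ = 2.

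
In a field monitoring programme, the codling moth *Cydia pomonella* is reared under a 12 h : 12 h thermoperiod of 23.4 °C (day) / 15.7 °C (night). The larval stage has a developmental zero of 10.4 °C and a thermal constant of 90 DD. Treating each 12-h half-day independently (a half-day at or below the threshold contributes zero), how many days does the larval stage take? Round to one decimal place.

9.8 days

Day half: max(0, 23.4 − 10.4) × 0.5 = 13.0 × 0.5 = 6.50 DD.
Night half: max(0, 15.7 − 10.4) × 0.5 = 5.3 × 0.5 = 2.65 DD.
Per 24 h: 9.15 DD/day.
Duration = 90 / 9.15 = 9.836 ≈ 9.8 days.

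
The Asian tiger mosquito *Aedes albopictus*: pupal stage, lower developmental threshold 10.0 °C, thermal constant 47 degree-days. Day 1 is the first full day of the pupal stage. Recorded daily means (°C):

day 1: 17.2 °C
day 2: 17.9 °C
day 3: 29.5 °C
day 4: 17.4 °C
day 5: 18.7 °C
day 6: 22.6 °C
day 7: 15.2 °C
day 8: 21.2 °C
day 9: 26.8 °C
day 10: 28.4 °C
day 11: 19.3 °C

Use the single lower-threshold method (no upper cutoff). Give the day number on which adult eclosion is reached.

Daily DD above 10.0 °C: 7.2, 7.9, 19.5, 7.4, 8.7, 12.6, 5.2, 11.2, 16.8, 18.4, 9.3.
Cumulative: 7.2, 15.1, 34.6, 42.0, 50.7, 63.3, 68.5, 79.7, 96.5, 114.9, 124.2.
The total first reaches 47 DD on day 5.

day 5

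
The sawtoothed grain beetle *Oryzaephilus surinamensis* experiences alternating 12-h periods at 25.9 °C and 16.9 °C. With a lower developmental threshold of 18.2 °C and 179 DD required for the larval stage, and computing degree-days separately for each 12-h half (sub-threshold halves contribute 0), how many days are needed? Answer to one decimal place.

46.5 days

Day half: max(0, 25.9 − 18.2) × 0.5 = 7.7 × 0.5 = 3.85 DD.
Night half: max(0, 16.9 − 18.2) × 0.5 = 0.0 × 0.5 = 0.00 DD.
Per 24 h: 3.85 DD/day.
Duration = 179 / 3.85 = 46.494 ≈ 46.5 days.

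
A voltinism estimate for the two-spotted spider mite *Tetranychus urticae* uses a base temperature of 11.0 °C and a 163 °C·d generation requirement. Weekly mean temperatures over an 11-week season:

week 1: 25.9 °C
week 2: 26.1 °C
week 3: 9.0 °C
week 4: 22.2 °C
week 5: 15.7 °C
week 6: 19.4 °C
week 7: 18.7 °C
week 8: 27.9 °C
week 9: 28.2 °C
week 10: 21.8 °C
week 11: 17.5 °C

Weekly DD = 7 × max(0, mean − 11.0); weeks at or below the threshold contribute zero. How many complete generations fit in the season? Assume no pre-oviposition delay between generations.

Weekly DD (7 × max(0, T̄ − 11.0)): 104.3, 105.7, 0.0, 78.4, 32.9, 58.8, 53.9, 118.3, 120.4, 75.6, 45.5.
Season total = 793.8 DD.
Complete generations = ⌊793.8 / 163⌋ = 4.

4 generations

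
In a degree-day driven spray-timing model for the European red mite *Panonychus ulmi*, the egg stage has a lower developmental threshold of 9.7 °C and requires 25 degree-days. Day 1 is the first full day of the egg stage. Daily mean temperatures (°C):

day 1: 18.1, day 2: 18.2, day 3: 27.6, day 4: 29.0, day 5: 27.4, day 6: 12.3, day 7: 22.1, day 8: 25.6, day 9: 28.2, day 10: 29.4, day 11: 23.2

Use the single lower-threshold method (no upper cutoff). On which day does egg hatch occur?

Daily DD above 9.7 °C: 8.4, 8.5, 17.9, 19.3, 17.7, 2.6, 12.4, 15.9, 18.5, 19.7, 13.5.
Cumulative: 8.4, 16.9, 34.8, 54.1, 71.8, 74.4, 86.8, 102.7, 121.2, 140.9, 154.4.
The total first reaches 25 DD on day 3.

day 3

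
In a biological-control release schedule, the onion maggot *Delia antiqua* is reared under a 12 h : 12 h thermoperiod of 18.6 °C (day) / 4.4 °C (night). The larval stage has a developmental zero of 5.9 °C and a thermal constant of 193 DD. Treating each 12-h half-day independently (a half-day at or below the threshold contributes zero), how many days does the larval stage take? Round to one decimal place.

Day half: max(0, 18.6 − 5.9) × 0.5 = 12.7 × 0.5 = 6.35 DD.
Night half: max(0, 4.4 − 5.9) × 0.5 = 0.0 × 0.5 = 0.00 DD.
Per 24 h: 6.35 DD/day.
Duration = 193 / 6.35 = 30.394 ≈ 30.4 days.

30.4 days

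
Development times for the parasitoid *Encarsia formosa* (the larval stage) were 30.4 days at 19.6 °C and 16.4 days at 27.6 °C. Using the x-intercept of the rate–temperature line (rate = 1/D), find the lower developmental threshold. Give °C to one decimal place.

Equal thermal constants: D₁(T₁ − T_b) = D₂(T₂ − T_b).
30.4·(19.6 − T_b) = 16.4·(27.6 − T_b)
T_b = (30.4·19.6 − 16.4·27.6) / (30.4 − 16.4) = 143.20 / 14.0 = 10.229 °C ≈ 10.2 °C.

10.2 °C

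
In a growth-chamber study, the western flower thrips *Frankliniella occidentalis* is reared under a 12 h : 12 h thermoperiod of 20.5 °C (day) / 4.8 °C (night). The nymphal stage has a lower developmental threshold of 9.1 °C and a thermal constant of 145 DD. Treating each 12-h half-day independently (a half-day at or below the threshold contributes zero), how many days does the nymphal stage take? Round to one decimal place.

25.4 days

Day half: max(0, 20.5 − 9.1) × 0.5 = 11.4 × 0.5 = 5.70 DD.
Night half: max(0, 4.8 − 9.1) × 0.5 = 0.0 × 0.5 = 0.00 DD.
Per 24 h: 5.70 DD/day.
Duration = 145 / 5.70 = 25.439 ≈ 25.4 days.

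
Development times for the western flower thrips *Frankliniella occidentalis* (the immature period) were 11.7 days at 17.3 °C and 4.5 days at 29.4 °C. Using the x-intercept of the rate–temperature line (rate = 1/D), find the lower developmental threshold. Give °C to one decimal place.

Under the model K = D·(T − T_b), so D₁·(T₁ − T_b) = D₂·(T₂ − T_b).
11.7·(17.3 − T_b) = 4.5·(29.4 − T_b)
T_b = (11.7·17.3 − 4.5·29.4) / (11.7 − 4.5) = 70.11 / 7.2 = 9.738 °C ≈ 9.7 °C.

9.7 °C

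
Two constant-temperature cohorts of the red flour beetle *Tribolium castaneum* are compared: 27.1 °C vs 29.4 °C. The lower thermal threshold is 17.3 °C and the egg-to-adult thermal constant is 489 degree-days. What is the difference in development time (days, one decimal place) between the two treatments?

At 27.1 °C: 489 / (27.1 − 17.3) = 489 / 9.8 = 49.898 d.
At 29.4 °C: 489 / (29.4 − 17.3) = 489 / 12.1 = 40.413 d.
Difference = |49.898 − 40.413| = 9.485 ≈ 9.5 days.

9.5 days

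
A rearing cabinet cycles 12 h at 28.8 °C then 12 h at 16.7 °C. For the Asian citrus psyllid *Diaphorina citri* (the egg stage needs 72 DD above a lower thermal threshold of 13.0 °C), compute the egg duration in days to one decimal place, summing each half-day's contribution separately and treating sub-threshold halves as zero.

Day half: max(0, 28.8 − 13.0) × 0.5 = 15.8 × 0.5 = 7.90 DD.
Night half: max(0, 16.7 − 13.0) × 0.5 = 3.7 × 0.5 = 1.85 DD.
Per 24 h: 9.75 DD/day.
Duration = 72 / 9.75 = 7.385 ≈ 7.4 days.

7.4 days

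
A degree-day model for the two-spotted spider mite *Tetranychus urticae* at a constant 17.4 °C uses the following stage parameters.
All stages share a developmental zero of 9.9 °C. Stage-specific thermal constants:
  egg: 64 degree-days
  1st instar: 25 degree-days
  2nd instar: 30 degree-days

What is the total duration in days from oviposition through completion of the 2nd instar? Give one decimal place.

15.9 days

Daily accumulation at 17.4 °C = 17.4 − 9.9 = 7.5 DD/day.
Total K = 64 + 25 + 30 = 119 DD.
Total duration = 119 / 7.5 = 15.867 ≈ 15.9 days.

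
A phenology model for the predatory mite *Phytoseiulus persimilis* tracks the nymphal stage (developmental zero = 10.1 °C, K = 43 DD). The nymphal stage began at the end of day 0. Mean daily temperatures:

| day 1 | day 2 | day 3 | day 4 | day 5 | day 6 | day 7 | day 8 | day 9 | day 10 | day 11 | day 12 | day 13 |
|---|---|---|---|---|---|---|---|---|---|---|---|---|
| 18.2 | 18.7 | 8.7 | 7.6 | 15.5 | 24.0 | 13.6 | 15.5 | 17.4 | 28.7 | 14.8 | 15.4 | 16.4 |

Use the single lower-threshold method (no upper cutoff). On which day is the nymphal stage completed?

Daily DD above 10.1 °C: 8.1, 8.6, 0.0, 0.0, 5.4, 13.9, 3.5, 5.4, 7.3, 18.6, 4.7, 5.3, 6.3.
Cumulative: 8.1, 16.7, 16.7, 16.7, 22.1, 36.0, 39.5, 44.9, 52.2, 70.8, 75.5, 80.8, 87.1.
The total first reaches 43 DD on day 8.

day 8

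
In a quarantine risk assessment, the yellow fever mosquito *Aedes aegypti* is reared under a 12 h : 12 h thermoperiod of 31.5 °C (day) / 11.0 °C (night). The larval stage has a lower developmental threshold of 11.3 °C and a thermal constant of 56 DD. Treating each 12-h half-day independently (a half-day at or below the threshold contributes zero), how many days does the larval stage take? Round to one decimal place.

5.5 days

Day half: max(0, 31.5 − 11.3) × 0.5 = 20.2 × 0.5 = 10.10 DD.
Night half: max(0, 11.0 − 11.3) × 0.5 = 0.0 × 0.5 = 0.00 DD.
Per 24 h: 10.10 DD/day.
Duration = 56 / 10.10 = 5.545 ≈ 5.5 days.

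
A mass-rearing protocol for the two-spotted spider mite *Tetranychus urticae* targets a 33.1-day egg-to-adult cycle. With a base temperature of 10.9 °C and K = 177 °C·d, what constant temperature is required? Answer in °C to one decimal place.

16.2 °C

Required daily accumulation = 177 / 33.1 = 5.347 DD/day.
T = T_base + 5.347 = 10.9 + 5.347 = 16.247 ≈ 16.2 °C.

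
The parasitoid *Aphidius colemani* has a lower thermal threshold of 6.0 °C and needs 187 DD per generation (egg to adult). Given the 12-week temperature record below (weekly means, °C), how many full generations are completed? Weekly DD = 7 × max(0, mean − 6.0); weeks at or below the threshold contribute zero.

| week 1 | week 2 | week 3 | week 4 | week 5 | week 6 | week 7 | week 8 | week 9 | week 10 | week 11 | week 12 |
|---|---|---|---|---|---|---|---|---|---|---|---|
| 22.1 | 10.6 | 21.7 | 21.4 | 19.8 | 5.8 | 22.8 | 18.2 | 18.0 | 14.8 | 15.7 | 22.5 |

5 generations

Weekly DD (7 × max(0, T̄ − 6.0)): 112.7, 32.2, 109.9, 107.8, 96.6, 0.0, 117.6, 85.4, 84.0, 61.6, 67.9, 115.5.
Season total = 991.2 DD.
Complete generations = ⌊991.2 / 187⌋ = 5.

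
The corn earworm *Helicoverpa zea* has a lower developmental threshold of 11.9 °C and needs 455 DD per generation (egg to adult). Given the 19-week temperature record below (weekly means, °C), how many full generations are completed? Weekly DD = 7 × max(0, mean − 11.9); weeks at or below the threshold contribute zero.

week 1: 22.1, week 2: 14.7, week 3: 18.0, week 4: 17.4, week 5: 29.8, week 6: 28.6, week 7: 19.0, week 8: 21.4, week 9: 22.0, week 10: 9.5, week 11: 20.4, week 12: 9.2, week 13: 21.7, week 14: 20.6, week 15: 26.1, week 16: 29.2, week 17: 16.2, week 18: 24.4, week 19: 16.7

2 generations

Weekly DD (7 × max(0, T̄ − 11.9)): 71.4, 19.6, 42.7, 38.5, 125.3, 116.9, 49.7, 66.5, 70.7, 0.0, 59.5, 0.0, 68.6, 60.9, 99.4, 121.1, 30.1, 87.5, 33.6.
Season total = 1162.0 DD.
Complete generations = ⌊1162.0 / 455⌋ = 2.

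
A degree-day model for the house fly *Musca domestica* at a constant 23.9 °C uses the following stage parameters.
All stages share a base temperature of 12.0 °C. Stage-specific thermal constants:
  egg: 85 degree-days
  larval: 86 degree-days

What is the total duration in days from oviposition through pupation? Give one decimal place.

Daily accumulation at 23.9 °C = 23.9 − 12.0 = 11.9 DD/day.
Total K = 85 + 86 = 171 DD.
Total duration = 171 / 11.9 = 14.370 ≈ 14.4 days.

14.4 days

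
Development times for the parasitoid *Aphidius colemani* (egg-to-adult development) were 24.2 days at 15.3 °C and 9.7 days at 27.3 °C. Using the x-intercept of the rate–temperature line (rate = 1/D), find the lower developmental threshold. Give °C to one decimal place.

7.3 °C

Equal thermal constants: D₁(T₁ − T_b) = D₂(T₂ − T_b).
24.2·(15.3 − T_b) = 9.7·(27.3 − T_b)
T_b = (24.2·15.3 − 9.7·27.3) / (24.2 − 9.7) = 105.45 / 14.5 = 7.272 °C ≈ 7.3 °C.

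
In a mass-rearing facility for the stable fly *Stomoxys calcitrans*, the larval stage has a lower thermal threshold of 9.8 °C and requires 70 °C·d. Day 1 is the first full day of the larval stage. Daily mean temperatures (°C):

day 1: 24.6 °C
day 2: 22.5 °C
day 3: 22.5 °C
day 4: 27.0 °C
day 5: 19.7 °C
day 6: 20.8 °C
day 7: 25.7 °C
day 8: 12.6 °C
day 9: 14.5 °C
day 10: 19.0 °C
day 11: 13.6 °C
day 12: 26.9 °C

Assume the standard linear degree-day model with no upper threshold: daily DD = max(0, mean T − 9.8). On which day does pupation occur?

day 6

Daily DD above 9.8 °C: 14.8, 12.7, 12.7, 17.2, 9.9, 11.0, 15.9, 2.8, 4.7, 9.2, 3.8, 17.1.
Cumulative: 14.8, 27.5, 40.2, 57.4, 67.3, 78.3, 94.2, 97.0, 101.7, 110.9, 114.7, 131.8.
The total first reaches 70 DD on day 6.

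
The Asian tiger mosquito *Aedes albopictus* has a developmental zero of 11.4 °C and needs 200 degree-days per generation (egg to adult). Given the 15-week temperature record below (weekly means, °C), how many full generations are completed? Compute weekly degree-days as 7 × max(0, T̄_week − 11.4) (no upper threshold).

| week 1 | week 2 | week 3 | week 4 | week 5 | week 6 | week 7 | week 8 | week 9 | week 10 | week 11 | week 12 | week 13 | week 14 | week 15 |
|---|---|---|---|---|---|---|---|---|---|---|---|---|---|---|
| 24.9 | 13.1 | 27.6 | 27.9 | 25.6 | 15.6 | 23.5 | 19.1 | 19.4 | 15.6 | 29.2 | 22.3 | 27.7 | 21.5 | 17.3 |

Weekly DD (7 × max(0, T̄ − 11.4)): 94.5, 11.9, 113.4, 115.5, 99.4, 29.4, 84.7, 53.9, 56.0, 29.4, 124.6, 76.3, 114.1, 70.7, 41.3.
Season total = 1115.1 DD.
Complete generations = ⌊1115.1 / 200⌋ = 5.

5 generations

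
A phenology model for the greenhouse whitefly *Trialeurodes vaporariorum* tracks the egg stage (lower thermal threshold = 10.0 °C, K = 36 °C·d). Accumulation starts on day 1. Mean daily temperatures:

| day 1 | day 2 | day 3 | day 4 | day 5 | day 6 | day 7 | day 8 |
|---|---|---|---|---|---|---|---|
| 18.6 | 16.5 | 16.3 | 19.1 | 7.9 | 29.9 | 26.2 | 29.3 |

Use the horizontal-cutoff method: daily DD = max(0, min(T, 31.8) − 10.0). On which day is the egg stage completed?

Daily DD above 10.0 °C (capped at 21.8): 8.6, 6.5, 6.3, 9.1, 0.0, 19.9, 16.2, 19.3.
Cumulative: 8.6, 15.1, 21.4, 30.5, 30.5, 50.4, 66.6, 85.9.
The total first reaches 36 DD on day 6.

day 6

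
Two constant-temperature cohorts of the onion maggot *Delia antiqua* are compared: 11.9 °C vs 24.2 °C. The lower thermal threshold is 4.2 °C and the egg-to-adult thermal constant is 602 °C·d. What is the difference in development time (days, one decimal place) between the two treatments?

At 11.9 °C: 602 / (11.9 − 4.2) = 602 / 7.7 = 78.182 d.
At 24.2 °C: 602 / (24.2 − 4.2) = 602 / 20.0 = 30.100 d.
Difference = |78.182 − 30.100| = 48.082 ≈ 48.1 days.

48.1 days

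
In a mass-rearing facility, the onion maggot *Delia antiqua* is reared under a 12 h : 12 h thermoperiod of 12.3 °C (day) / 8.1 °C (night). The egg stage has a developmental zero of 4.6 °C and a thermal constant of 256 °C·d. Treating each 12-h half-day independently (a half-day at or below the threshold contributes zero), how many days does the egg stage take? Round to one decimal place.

45.7 days

Day half: max(0, 12.3 − 4.6) × 0.5 = 7.7 × 0.5 = 3.85 DD.
Night half: max(0, 8.1 − 4.6) × 0.5 = 3.5 × 0.5 = 1.75 DD.
Per 24 h: 5.60 DD/day.
Duration = 256 / 5.60 = 45.714 ≈ 45.7 days.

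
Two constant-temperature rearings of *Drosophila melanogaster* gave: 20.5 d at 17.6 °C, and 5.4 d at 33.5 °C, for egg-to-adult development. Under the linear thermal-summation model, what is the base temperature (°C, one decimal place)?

11.9 °C

Linear rate model ⇒ the product D·(T − T_b) is constant across temperatures.
20.5·(17.6 − T_b) = 5.4·(33.5 − T_b)
T_b = (20.5·17.6 − 5.4·33.5) / (20.5 − 5.4) = 179.90 / 15.1 = 11.914 °C ≈ 11.9 °C.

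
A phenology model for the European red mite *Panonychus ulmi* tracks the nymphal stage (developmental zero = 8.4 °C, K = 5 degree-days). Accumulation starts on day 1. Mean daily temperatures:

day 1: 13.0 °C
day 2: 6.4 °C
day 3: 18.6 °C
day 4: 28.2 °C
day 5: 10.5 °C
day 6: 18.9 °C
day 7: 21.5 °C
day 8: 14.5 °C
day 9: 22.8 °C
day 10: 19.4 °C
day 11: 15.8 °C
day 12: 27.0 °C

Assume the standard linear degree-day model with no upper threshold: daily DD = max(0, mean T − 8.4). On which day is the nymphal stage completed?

day 3

Daily DD above 8.4 °C: 4.6, 0.0, 10.2, 19.8, 2.1, 10.5, 13.1, 6.1, 14.4, 11.0, 7.4, 18.6.
Cumulative: 4.6, 4.6, 14.8, 34.6, 36.7, 47.2, 60.3, 66.4, 80.8, 91.8, 99.2, 117.8.
The total first reaches 5 DD on day 3.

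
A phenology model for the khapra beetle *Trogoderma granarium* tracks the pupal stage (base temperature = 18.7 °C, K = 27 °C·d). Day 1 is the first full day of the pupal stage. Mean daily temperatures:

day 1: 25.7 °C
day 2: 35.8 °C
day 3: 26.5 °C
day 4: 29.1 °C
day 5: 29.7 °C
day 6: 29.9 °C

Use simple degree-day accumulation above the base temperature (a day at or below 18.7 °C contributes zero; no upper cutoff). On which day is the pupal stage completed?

day 3

Daily DD above 18.7 °C: 7.0, 17.1, 7.8, 10.4, 11.0, 11.2.
Cumulative: 7.0, 24.1, 31.9, 42.3, 53.3, 64.5.
The total first reaches 27 DD on day 3.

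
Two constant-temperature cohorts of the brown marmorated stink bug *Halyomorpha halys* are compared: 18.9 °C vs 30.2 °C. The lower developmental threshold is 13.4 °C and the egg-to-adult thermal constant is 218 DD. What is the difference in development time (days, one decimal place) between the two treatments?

26.7 days

At 18.9 °C: 218 / (18.9 − 13.4) = 218 / 5.5 = 39.636 d.
At 30.2 °C: 218 / (30.2 − 13.4) = 218 / 16.8 = 12.976 d.
Difference = |39.636 − 12.976| = 26.660 ≈ 26.7 days.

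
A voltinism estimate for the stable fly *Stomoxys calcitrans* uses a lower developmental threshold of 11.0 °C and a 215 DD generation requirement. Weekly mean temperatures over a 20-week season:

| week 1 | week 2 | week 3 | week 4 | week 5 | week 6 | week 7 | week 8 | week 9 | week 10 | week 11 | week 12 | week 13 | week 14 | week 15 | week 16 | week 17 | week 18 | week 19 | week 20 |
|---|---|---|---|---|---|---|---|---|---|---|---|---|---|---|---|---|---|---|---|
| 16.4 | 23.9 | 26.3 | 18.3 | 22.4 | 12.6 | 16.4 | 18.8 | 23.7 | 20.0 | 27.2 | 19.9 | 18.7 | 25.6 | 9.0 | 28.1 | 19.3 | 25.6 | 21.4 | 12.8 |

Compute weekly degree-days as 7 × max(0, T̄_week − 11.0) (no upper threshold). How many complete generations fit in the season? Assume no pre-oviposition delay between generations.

Weekly DD (7 × max(0, T̄ − 11.0)): 37.8, 90.3, 107.1, 51.1, 79.8, 11.2, 37.8, 54.6, 88.9, 63.0, 113.4, 62.3, 53.9, 102.2, 0.0, 119.7, 58.1, 102.2, 72.8, 12.6.
Season total = 1318.8 DD.
Complete generations = ⌊1318.8 / 215⌋ = 6.

6 generations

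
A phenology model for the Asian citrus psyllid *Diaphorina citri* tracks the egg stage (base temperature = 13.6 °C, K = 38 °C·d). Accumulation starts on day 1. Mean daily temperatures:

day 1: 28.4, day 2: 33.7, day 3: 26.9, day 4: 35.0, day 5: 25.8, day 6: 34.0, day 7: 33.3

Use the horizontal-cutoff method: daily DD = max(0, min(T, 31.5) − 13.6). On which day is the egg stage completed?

day 3

Daily DD above 13.6 °C (capped at 17.9): 14.8, 17.9, 13.3, 17.9, 12.2, 17.9, 17.9.
Cumulative: 14.8, 32.7, 46.0, 63.9, 76.1, 94.0, 111.9.
The total first reaches 38 DD on day 3.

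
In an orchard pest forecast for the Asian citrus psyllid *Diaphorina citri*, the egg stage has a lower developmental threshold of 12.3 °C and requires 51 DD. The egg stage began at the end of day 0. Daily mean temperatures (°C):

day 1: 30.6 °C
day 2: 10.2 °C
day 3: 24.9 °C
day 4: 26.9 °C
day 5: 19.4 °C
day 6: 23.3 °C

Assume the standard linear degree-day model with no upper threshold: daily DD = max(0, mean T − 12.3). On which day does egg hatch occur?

Daily DD above 12.3 °C: 18.3, 0.0, 12.6, 14.6, 7.1, 11.0.
Cumulative: 18.3, 18.3, 30.9, 45.5, 52.6, 63.6.
The total first reaches 51 DD on day 5.

day 5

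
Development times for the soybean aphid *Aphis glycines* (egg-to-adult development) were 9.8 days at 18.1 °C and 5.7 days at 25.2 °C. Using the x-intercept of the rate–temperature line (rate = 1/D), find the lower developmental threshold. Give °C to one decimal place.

Under the model K = D·(T − T_b), so D₁·(T₁ − T_b) = D₂·(T₂ − T_b).
9.8·(18.1 − T_b) = 5.7·(25.2 − T_b)
T_b = (9.8·18.1 − 5.7·25.2) / (9.8 − 5.7) = 33.74 / 4.1 = 8.229 °C ≈ 8.2 °C.

8.2 °C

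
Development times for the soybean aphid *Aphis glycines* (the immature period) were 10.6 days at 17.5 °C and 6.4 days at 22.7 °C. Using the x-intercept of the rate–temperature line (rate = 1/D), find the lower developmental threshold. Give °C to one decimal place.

Equal thermal constants: D₁(T₁ − T_b) = D₂(T₂ − T_b).
10.6·(17.5 − T_b) = 6.4·(22.7 − T_b)
T_b = (10.6·17.5 − 6.4·22.7) / (10.6 − 6.4) = 40.22 / 4.2 = 9.576 °C ≈ 9.6 °C.

9.6 °C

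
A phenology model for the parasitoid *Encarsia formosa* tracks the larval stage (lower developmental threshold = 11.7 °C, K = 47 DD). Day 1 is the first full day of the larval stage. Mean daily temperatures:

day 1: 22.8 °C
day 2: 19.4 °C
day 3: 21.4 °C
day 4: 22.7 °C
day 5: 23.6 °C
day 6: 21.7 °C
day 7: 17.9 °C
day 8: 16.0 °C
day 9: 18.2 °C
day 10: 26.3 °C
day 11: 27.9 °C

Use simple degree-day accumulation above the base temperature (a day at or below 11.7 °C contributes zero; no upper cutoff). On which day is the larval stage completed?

Daily DD above 11.7 °C: 11.1, 7.7, 9.7, 11.0, 11.9, 10.0, 6.2, 4.3, 6.5, 14.6, 16.2.
Cumulative: 11.1, 18.8, 28.5, 39.5, 51.4, 61.4, 67.6, 71.9, 78.4, 93.0, 109.2.
The total first reaches 47 DD on day 5.

day 5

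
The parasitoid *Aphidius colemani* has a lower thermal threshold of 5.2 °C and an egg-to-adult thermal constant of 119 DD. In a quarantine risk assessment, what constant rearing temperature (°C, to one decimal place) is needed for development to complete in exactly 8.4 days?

19.4 °C

Required daily accumulation = 119 / 8.4 = 14.167 DD/day.
T = T_base + 14.167 = 5.2 + 14.167 = 19.367 ≈ 19.4 °C.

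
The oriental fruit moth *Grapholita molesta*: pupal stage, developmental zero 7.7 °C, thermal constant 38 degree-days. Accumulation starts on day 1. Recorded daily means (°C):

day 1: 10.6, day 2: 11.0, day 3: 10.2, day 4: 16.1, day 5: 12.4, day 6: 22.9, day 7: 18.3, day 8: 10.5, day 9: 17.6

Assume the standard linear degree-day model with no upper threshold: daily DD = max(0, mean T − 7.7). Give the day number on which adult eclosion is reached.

Daily DD above 7.7 °C: 2.9, 3.3, 2.5, 8.4, 4.7, 15.2, 10.6, 2.8, 9.9.
Cumulative: 2.9, 6.2, 8.7, 17.1, 21.8, 37.0, 47.6, 50.4, 60.3.
The total first reaches 38 DD on day 7.

day 7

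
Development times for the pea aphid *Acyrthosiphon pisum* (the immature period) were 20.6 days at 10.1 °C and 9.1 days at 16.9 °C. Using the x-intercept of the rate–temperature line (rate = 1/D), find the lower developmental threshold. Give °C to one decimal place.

Equal thermal constants: D₁(T₁ − T_b) = D₂(T₂ − T_b).
20.6·(10.1 − T_b) = 9.1·(16.9 − T_b)
T_b = (20.6·10.1 − 9.1·16.9) / (20.6 − 9.1) = 54.27 / 11.5 = 4.719 °C ≈ 4.7 °C.

4.7 °C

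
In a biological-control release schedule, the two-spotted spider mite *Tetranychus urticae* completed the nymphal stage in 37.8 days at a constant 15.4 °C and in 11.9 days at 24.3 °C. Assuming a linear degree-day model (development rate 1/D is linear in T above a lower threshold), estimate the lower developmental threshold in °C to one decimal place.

11.3 °C

Equal thermal constants: D₁(T₁ − T_b) = D₂(T₂ − T_b).
37.8·(15.4 − T_b) = 11.9·(24.3 − T_b)
T_b = (37.8·15.4 − 11.9·24.3) / (37.8 − 11.9) = 292.95 / 25.9 = 11.311 °C ≈ 11.3 °C.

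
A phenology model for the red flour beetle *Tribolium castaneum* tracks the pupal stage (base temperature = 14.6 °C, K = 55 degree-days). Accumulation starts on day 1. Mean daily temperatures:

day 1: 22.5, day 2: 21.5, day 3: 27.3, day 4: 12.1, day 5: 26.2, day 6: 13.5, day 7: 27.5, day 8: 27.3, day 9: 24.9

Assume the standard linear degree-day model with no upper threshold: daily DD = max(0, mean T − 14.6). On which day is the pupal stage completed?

Daily DD above 14.6 °C: 7.9, 6.9, 12.7, 0.0, 11.6, 0.0, 12.9, 12.7, 10.3.
Cumulative: 7.9, 14.8, 27.5, 27.5, 39.1, 39.1, 52.0, 64.7, 75.0.
The total first reaches 55 DD on day 8.

day 8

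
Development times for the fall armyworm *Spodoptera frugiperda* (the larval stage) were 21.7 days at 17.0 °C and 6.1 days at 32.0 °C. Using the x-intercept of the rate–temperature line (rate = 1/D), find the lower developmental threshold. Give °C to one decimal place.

11.1 °C

Equal thermal constants: D₁(T₁ − T_b) = D₂(T₂ − T_b).
21.7·(17.0 − T_b) = 6.1·(32.0 − T_b)
T_b = (21.7·17.0 − 6.1·32.0) / (21.7 − 6.1) = 173.70 / 15.6 = 11.135 °C ≈ 11.1 °C.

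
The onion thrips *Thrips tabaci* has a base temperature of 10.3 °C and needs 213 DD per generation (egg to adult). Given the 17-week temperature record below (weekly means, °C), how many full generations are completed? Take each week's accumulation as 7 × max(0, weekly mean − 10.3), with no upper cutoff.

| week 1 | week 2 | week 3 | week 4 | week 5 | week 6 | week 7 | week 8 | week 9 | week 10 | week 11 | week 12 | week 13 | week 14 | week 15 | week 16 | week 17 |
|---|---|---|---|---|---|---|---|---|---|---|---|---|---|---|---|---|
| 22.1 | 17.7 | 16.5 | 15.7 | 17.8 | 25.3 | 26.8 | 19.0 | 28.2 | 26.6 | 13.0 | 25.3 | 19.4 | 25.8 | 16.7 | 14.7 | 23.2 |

5 generations

Weekly DD (7 × max(0, T̄ − 10.3)): 82.6, 51.8, 43.4, 37.8, 52.5, 105.0, 115.5, 60.9, 125.3, 114.1, 18.9, 105.0, 63.7, 108.5, 44.8, 30.8, 90.3.
Season total = 1250.9 DD.
Complete generations = ⌊1250.9 / 213⌋ = 5.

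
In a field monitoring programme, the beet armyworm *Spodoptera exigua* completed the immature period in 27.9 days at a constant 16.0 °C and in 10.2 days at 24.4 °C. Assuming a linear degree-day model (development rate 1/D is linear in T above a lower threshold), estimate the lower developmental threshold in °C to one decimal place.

Under the model K = D·(T − T_b), so D₁·(T₁ − T_b) = D₂·(T₂ − T_b).
27.9·(16.0 − T_b) = 10.2·(24.4 − T_b)
T_b = (27.9·16.0 − 10.2·24.4) / (27.9 − 10.2) = 197.52 / 17.7 = 11.159 °C ≈ 11.2 °C.

11.2 °C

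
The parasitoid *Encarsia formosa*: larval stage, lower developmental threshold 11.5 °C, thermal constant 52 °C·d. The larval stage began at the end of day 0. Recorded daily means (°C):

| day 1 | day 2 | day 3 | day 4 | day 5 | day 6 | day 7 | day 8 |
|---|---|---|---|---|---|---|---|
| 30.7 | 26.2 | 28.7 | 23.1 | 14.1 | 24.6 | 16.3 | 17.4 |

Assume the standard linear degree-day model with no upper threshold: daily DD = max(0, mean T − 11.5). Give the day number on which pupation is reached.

day 4

Daily DD above 11.5 °C: 19.2, 14.7, 17.2, 11.6, 2.6, 13.1, 4.8, 5.9.
Cumulative: 19.2, 33.9, 51.1, 62.7, 65.3, 78.4, 83.2, 89.1.
The total first reaches 52 DD on day 4.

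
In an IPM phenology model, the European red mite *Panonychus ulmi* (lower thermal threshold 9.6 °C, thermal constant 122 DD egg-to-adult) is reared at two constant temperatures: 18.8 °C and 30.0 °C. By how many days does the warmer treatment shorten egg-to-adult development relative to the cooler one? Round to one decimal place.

7.3 days

At 18.8 °C: 122 / (18.8 − 9.6) = 122 / 9.2 = 13.261 d.
At 30.0 °C: 122 / (30.0 − 9.6) = 122 / 20.4 = 5.980 d.
Difference = |13.261 − 5.980| = 7.280 ≈ 7.3 days.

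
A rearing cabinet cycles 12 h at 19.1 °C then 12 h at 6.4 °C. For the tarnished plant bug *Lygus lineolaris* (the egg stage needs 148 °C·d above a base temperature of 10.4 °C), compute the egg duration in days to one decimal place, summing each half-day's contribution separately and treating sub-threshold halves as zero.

34.0 days

Day half: max(0, 19.1 − 10.4) × 0.5 = 8.7 × 0.5 = 4.35 DD.
Night half: max(0, 6.4 − 10.4) × 0.5 = 0.0 × 0.5 = 0.00 DD.
Per 24 h: 4.35 DD/day.
Duration = 148 / 4.35 = 34.023 ≈ 34.0 days.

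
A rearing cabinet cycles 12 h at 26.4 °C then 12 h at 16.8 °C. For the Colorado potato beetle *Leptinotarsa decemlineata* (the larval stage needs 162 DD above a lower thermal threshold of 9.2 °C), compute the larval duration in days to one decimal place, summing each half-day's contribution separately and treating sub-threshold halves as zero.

13.1 days

Day half: max(0, 26.4 − 9.2) × 0.5 = 17.2 × 0.5 = 8.60 DD.
Night half: max(0, 16.8 − 9.2) × 0.5 = 7.6 × 0.5 = 3.80 DD.
Per 24 h: 12.40 DD/day.
Duration = 162 / 12.40 = 13.065 ≈ 13.1 days.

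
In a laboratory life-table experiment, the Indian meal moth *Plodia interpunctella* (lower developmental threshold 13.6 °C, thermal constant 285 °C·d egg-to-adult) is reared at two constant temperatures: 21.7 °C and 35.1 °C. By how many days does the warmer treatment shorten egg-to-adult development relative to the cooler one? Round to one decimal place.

21.9 days

At 21.7 °C: 285 / (21.7 − 13.6) = 285 / 8.1 = 35.185 d.
At 35.1 °C: 285 / (35.1 − 13.6) = 285 / 21.5 = 13.256 d.
Difference = |35.185 − 13.256| = 21.929 ≈ 21.9 days.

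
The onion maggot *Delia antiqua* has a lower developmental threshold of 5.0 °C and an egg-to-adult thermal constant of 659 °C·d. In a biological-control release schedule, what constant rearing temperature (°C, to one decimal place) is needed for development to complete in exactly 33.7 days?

24.6 °C

Required daily accumulation = 659 / 33.7 = 19.555 DD/day.
T = T_base + 19.555 = 5.0 + 19.555 = 24.555 ≈ 24.6 °C.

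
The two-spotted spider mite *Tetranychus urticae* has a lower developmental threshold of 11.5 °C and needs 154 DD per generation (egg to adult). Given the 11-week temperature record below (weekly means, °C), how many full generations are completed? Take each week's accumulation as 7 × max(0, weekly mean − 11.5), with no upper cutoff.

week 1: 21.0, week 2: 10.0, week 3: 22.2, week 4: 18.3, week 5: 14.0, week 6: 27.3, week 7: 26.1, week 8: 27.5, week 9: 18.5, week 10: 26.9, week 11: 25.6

5 generations

Weekly DD (7 × max(0, T̄ − 11.5)): 66.5, 0.0, 74.9, 47.6, 17.5, 110.6, 102.2, 112.0, 49.0, 107.8, 98.7.
Season total = 786.8 DD.
Complete generations = ⌊786.8 / 154⌋ = 5.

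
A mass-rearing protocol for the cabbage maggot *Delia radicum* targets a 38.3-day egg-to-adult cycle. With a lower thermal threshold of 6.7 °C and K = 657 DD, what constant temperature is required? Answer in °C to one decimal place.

23.9 °C

Required daily accumulation = 657 / 38.3 = 17.154 DD/day.
T = T_base + 17.154 = 6.7 + 17.154 = 23.854 ≈ 23.9 °C.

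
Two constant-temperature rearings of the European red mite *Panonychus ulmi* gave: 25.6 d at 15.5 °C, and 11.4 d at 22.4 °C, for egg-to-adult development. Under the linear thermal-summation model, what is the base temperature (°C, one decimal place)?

Linear rate model ⇒ the product D·(T − T_b) is constant across temperatures.
25.6·(15.5 − T_b) = 11.4·(22.4 − T_b)
T_b = (25.6·15.5 − 11.4·22.4) / (25.6 − 11.4) = 141.44 / 14.2 = 9.961 °C ≈ 10.0 °C.

10.0 °C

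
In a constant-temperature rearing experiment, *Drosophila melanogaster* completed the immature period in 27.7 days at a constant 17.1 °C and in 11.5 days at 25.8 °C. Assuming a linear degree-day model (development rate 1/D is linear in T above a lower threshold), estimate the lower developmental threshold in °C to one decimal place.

10.9 °C

Under the model K = D·(T − T_b), so D₁·(T₁ − T_b) = D₂·(T₂ − T_b).
27.7·(17.1 − T_b) = 11.5·(25.8 − T_b)
T_b = (27.7·17.1 − 11.5·25.8) / (27.7 − 11.5) = 176.97 / 16.2 = 10.924 °C ≈ 10.9 °C.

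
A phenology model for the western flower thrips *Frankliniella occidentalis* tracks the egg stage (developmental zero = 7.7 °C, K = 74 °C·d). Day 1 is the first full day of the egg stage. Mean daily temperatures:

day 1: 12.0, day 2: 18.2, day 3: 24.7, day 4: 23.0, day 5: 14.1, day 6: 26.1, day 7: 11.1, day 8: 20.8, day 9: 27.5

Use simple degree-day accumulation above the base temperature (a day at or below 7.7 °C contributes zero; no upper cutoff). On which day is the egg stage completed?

day 7

Daily DD above 7.7 °C: 4.3, 10.5, 17.0, 15.3, 6.4, 18.4, 3.4, 13.1, 19.8.
Cumulative: 4.3, 14.8, 31.8, 47.1, 53.5, 71.9, 75.3, 88.4, 108.2.
The total first reaches 74 DD on day 7.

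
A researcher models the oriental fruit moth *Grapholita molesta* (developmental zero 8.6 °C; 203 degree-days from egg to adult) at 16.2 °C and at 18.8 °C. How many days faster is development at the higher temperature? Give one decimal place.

At 16.2 °C: 203 / (16.2 − 8.6) = 203 / 7.6 = 26.711 d.
At 18.8 °C: 203 / (18.8 − 8.6) = 203 / 10.2 = 19.902 d.
Difference = |26.711 − 19.902| = 6.809 ≈ 6.8 days.

6.8 days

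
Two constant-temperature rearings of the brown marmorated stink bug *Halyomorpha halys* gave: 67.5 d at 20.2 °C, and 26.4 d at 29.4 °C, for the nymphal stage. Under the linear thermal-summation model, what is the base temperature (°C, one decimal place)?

Linear rate model ⇒ the product D·(T − T_b) is constant across temperatures.
67.5·(20.2 − T_b) = 26.4·(29.4 − T_b)
T_b = (67.5·20.2 − 26.4·29.4) / (67.5 − 26.4) = 587.34 / 41.1 = 14.291 °C ≈ 14.3 °C.

14.3 °C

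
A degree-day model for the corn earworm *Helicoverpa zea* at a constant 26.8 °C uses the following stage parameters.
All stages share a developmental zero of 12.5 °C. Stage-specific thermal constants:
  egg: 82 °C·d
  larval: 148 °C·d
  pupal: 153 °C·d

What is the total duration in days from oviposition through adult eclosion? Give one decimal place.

Daily accumulation at 26.8 °C = 26.8 − 12.5 = 14.3 DD/day.
Total K = 82 + 148 + 153 = 383 DD.
Total duration = 383 / 14.3 = 26.783 ≈ 26.8 days.

26.8 days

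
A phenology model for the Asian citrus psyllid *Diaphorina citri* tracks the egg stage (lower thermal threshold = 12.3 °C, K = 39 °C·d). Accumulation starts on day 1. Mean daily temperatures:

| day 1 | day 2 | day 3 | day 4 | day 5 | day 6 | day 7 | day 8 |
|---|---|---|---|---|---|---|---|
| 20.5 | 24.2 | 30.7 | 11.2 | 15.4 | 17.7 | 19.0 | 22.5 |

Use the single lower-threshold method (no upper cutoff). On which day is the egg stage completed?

day 5

Daily DD above 12.3 °C: 8.2, 11.9, 18.4, 0.0, 3.1, 5.4, 6.7, 10.2.
Cumulative: 8.2, 20.1, 38.5, 38.5, 41.6, 47.0, 53.7, 63.9.
The total first reaches 39 DD on day 5.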